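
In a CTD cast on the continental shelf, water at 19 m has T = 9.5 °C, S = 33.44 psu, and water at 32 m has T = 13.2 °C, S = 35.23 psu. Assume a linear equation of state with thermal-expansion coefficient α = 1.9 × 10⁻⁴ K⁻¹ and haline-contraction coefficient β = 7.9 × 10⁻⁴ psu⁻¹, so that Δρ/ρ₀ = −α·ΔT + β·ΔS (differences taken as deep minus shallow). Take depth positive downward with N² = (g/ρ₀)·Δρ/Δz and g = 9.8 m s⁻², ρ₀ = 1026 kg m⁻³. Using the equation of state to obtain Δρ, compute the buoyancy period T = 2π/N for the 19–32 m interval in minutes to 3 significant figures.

4.52 min

ΔT = +3.7 K, ΔS = +1.79 psu (deep − shallow).
Δρ/ρ₀ = −αΔT + βΔS = -7.03 × 10⁻⁴ + 1.4141 × 10⁻³ = 7.111 × 10⁻⁴, so Δρ ≈ 0.7296 kg m⁻³.
N² = (g/ρ₀)·Δρ/Δz = g·(Δρ/ρ₀)/Δz = 9.8 × 7.111 × 10⁻⁴ / 13 = 5.3606 × 10⁻⁴ s⁻².
N = √(5.3606 × 10⁻⁴) = 0.023153 rad s⁻¹ → T = 2π/N = 271.38 s = 4.5230 min ≈ 4.52 min.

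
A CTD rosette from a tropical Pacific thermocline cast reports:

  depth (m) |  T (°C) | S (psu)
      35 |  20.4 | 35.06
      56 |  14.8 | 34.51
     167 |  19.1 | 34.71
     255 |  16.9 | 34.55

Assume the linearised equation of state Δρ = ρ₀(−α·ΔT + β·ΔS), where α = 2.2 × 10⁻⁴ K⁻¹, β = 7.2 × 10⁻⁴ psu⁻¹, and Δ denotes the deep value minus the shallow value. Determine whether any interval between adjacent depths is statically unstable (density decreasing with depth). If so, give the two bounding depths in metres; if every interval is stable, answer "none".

Evaluate Δρ/ρ₀ = −αΔT + βΔS across each adjacent pair:
  35–56 m: −αΔT+βΔS = −(2.2 × 10⁻⁴)(-5.6)+(7.2 × 10⁻⁴)(-0.55) = 8.4 × 10⁻⁴ → stable
  56–167 m: −αΔT+βΔS = −(2.2 × 10⁻⁴)(+4.3)+(7.2 × 10⁻⁴)(+0.20) = -8.0 × 10⁻⁴ → UNSTABLE
  167–255 m: −αΔT+βΔS = −(2.2 × 10⁻⁴)(-2.2)+(7.2 × 10⁻⁴)(-0.16) = 3.7 × 10⁻⁴ → stable
The 56–167 m interval has Δρ < 0: lighter water underlies denser water.

56–167 m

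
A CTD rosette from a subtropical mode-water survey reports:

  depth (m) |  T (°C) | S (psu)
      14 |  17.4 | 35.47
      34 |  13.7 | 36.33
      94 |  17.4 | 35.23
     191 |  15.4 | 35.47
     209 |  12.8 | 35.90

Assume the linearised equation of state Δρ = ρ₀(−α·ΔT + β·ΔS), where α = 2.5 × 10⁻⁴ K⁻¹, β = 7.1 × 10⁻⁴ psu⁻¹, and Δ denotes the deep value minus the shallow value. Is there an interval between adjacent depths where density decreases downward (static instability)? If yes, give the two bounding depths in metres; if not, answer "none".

34–94 m

Evaluate Δρ/ρ₀ = −αΔT + βΔS across each adjacent pair:
  14–34 m: −αΔT+βΔS = −(2.5 × 10⁻⁴)(-3.7)+(7.1 × 10⁻⁴)(+0.86) = 1.5 × 10⁻³ → stable
  34–94 m: −αΔT+βΔS = −(2.5 × 10⁻⁴)(+3.7)+(7.1 × 10⁻⁴)(-1.10) = -1.7 × 10⁻³ → UNSTABLE
  94–191 m: −αΔT+βΔS = −(2.5 × 10⁻⁴)(-2.0)+(7.1 × 10⁻⁴)(+0.24) = 6.7 × 10⁻⁴ → stable
  191–209 m: −αΔT+βΔS = −(2.5 × 10⁻⁴)(-2.6)+(7.1 × 10⁻⁴)(+0.43) = 9.6 × 10⁻⁴ → stable
The 34–94 m interval has Δρ < 0: lighter water underlies denser water.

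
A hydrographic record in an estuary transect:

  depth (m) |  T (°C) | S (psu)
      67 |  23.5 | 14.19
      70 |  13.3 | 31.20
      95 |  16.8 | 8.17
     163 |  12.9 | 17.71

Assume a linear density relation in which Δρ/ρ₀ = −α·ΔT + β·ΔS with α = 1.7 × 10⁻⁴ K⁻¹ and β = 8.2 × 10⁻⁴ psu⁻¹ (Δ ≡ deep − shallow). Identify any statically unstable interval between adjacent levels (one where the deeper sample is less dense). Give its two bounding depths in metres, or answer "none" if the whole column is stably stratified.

Evaluate Δρ/ρ₀ = −αΔT + βΔS across each adjacent pair:
  67–70 m: −αΔT+βΔS = −(1.7 × 10⁻⁴)(-10.2)+(8.2 × 10⁻⁴)(+17.01) = 0.016 → stable
  70–95 m: −αΔT+βΔS = −(1.7 × 10⁻⁴)(+3.5)+(8.2 × 10⁻⁴)(-23.03) = -0.019 → UNSTABLE
  95–163 m: −αΔT+βΔS = −(1.7 × 10⁻⁴)(-3.9)+(8.2 × 10⁻⁴)(+9.54) = 8.5 × 10⁻³ → stable
The 70–95 m interval has Δρ < 0: lighter water underlies denser water.

70–95 m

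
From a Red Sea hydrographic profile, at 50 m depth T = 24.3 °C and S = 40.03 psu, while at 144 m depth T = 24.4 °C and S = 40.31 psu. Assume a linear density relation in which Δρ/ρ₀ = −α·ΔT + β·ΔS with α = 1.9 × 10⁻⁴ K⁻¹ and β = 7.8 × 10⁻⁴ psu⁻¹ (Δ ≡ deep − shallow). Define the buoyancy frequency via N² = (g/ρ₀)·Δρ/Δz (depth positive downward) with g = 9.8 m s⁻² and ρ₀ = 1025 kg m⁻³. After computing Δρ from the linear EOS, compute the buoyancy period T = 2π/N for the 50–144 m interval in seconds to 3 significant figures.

ΔT = +0.1 K, ΔS = +0.28 psu (deep − shallow).
Δρ/ρ₀ = −αΔT + βΔS = -1.90 × 10⁻⁵ + 2.184 × 10⁻⁴ = 1.994 × 10⁻⁴, so Δρ ≈ 0.2044 kg m⁻³.
N² = (g/ρ₀)·Δρ/Δz = g·(Δρ/ρ₀)/Δz = 9.8 × 1.994 × 10⁻⁴ / 94 = 2.0789 × 10⁻⁵ s⁻².
N = √(2.0789 × 10⁻⁵) = 4.5595 × 10⁻³ rad s⁻¹ → T = 2π/N = 1.3780 × 10³ s ≈ 1.38 × 10³ s.

1.38 × 10³ s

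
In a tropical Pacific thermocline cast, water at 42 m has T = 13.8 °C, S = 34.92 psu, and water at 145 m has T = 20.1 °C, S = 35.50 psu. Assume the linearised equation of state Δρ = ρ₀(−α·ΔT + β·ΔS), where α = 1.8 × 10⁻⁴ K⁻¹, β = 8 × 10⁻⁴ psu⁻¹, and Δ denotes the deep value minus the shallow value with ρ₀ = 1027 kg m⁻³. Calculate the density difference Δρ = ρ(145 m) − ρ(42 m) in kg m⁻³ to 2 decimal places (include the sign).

-0.69 kg m⁻³

ΔT = +6.3 K, ΔS = +0.58 psu (deep − shallow).
Δρ/ρ₀ = −(1.8 × 10⁻⁴)(+6.3) + (8 × 10⁻⁴)(+0.58) = -6.70 × 10⁻⁴.
Δρ = 1027 × (-6.70 × 10⁻⁴) = -0.69 kg m⁻³.
Negative Δρ: lighter below, statically unstable.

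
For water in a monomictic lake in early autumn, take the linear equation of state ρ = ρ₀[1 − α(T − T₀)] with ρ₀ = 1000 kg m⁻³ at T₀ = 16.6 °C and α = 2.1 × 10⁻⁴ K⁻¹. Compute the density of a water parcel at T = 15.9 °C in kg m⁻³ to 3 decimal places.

T − T₀ = -0.7 K.
Bracket = 1 − α·(-0.7) = 1 + (1.47 × 10⁻⁴) = 1.0001470.
ρ = 1000 × 1.0001470 = 1000.147 kg m⁻³.

1000.147 kg m⁻³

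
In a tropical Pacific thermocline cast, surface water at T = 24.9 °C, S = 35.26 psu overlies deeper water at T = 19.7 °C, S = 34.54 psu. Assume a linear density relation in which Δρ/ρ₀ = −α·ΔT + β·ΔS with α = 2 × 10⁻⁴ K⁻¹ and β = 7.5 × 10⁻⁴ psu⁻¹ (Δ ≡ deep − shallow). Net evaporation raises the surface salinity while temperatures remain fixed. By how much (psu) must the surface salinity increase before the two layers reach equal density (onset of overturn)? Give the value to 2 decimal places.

Neutral buoyancy requires −α(T_deep − T_surf) + β(S_deep − S_surf′) = 0.
S_surf′ = S_deep − (α/β)·ΔT = 34.54 − (2 × 10⁻⁴/7.5 × 10⁻⁴)·(-5.2) = 35.9267 psu.
Increase required: 35.9267 − 35.26 = 0.6667 psu.

0.67 psu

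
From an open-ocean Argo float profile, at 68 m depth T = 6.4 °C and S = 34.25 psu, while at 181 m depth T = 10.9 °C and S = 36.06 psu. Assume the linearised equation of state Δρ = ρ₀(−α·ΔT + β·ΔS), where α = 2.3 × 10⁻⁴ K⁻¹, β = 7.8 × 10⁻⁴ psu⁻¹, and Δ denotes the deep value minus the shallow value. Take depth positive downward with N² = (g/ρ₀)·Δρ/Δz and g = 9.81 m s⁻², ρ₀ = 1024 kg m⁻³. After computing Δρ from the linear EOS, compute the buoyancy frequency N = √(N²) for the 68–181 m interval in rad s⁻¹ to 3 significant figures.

ΔT = +4.5 K, ΔS = +1.81 psu (deep − shallow).
Δρ/ρ₀ = −αΔT + βΔS = -1.035 × 10⁻³ + 1.4118 × 10⁻³ = 3.768 × 10⁻⁴, so Δρ ≈ 0.3858 kg m⁻³.
N² = (g/ρ₀)·Δρ/Δz = g·(Δρ/ρ₀)/Δz = 9.81 × 3.768 × 10⁻⁴ / 113 = 3.2712 × 10⁻⁵ s⁻².
N = √(3.2712 × 10⁻⁵) = 5.7194 × 10⁻³ rad s⁻¹ ≈ 5.72 × 10⁻³ rad s⁻¹.

5.72 × 10⁻³ rad s⁻¹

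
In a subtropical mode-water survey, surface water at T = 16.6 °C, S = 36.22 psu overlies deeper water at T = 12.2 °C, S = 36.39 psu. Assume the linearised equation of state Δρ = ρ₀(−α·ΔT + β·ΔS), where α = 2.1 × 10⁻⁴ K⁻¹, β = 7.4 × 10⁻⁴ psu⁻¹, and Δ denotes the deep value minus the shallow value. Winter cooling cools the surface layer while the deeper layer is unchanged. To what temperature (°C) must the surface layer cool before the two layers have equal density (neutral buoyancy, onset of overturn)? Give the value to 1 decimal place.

11.6 °C

Neutral buoyancy requires Δρ = 0, i.e. −α(T_deep − T_surf′) + β(S_deep − S_surf) = 0.
T_surf′ = T_deep − (β/α)·ΔS = 12.2 − (7.4 × 10⁻⁴/2.1 × 10⁻⁴)·(+0.17) = 11.601 °C.
Cooling required: 16.6 − (11.601) = 4.999 °C.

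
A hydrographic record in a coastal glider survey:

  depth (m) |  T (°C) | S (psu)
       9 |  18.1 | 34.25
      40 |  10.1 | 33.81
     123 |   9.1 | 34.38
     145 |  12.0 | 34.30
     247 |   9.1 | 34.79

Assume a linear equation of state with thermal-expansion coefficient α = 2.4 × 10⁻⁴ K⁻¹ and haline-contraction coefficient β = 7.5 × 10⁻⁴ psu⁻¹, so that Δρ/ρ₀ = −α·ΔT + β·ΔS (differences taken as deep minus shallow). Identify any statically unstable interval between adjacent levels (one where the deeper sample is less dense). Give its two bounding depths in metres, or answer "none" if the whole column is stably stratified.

Evaluate Δρ/ρ₀ = −αΔT + βΔS across each adjacent pair:
  9–40 m: −αΔT+βΔS = −(2.4 × 10⁻⁴)(-8.0)+(7.5 × 10⁻⁴)(-0.44) = 1.6 × 10⁻³ → stable
  40–123 m: −αΔT+βΔS = −(2.4 × 10⁻⁴)(-1.0)+(7.5 × 10⁻⁴)(+0.57) = 6.7 × 10⁻⁴ → stable
  123–145 m: −αΔT+βΔS = −(2.4 × 10⁻⁴)(+2.9)+(7.5 × 10⁻⁴)(-0.08) = -7.6 × 10⁻⁴ → UNSTABLE
  145–247 m: −αΔT+βΔS = −(2.4 × 10⁻⁴)(-2.9)+(7.5 × 10⁻⁴)(+0.49) = 1.1 × 10⁻³ → stable
The 123–145 m interval has Δρ < 0: lighter water underlies denser water.

123–145 m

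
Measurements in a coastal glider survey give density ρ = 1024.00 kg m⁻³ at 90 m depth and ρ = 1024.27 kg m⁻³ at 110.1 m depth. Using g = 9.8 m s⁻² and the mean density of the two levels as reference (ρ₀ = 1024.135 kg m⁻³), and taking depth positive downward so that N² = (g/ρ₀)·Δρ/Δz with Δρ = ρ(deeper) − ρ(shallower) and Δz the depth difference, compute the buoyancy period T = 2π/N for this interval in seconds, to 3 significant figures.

Δρ = 1024.27 − 1024.00 = 0.27 kg m⁻³ over Δz = 110.1 − 90 = 20.1 m.
N² = (9.8/1024.135) × (0.27/20.1) = 1.2854 × 10⁻⁴ s⁻².
N = √(1.2854 × 10⁻⁴) = 0.011338 rad s⁻¹, so T = 2π/N = 554.17 s ≈ 554 s.

554 s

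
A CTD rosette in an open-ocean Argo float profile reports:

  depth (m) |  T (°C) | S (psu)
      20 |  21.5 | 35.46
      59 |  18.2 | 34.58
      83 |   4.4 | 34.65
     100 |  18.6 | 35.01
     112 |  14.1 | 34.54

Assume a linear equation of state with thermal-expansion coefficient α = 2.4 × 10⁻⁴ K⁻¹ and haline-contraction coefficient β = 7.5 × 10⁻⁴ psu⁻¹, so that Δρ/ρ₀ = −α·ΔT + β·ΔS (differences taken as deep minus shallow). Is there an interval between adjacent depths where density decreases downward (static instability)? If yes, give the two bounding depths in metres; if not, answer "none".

83–100 m

Evaluate Δρ/ρ₀ = −αΔT + βΔS across each adjacent pair:
  20–59 m: −αΔT+βΔS = −(2.4 × 10⁻⁴)(-3.3)+(7.5 × 10⁻⁴)(-0.88) = 1.3 × 10⁻⁴ → stable
  59–83 m: −αΔT+βΔS = −(2.4 × 10⁻⁴)(-13.8)+(7.5 × 10⁻⁴)(+0.07) = 3.4 × 10⁻³ → stable
  83–100 m: −αΔT+βΔS = −(2.4 × 10⁻⁴)(+14.2)+(7.5 × 10⁻⁴)(+0.36) = -3.1 × 10⁻³ → UNSTABLE
  100–112 m: −αΔT+βΔS = −(2.4 × 10⁻⁴)(-4.5)+(7.5 × 10⁻⁴)(-0.47) = 7.3 × 10⁻⁴ → stable
The 83–100 m interval has Δρ < 0: lighter water underlies denser water.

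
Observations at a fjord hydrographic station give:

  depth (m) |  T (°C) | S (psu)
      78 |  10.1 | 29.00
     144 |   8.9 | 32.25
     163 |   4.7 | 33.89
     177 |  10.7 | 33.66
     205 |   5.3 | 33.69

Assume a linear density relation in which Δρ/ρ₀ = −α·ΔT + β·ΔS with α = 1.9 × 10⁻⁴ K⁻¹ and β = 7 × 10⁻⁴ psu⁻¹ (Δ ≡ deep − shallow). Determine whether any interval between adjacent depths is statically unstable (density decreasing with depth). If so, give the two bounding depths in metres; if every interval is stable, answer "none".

Evaluate Δρ/ρ₀ = −αΔT + βΔS across each adjacent pair:
  78–144 m: −αΔT+βΔS = −(1.9 × 10⁻⁴)(-1.2)+(7 × 10⁻⁴)(+3.25) = 2.5 × 10⁻³ → stable
  144–163 m: −αΔT+βΔS = −(1.9 × 10⁻⁴)(-4.2)+(7 × 10⁻⁴)(+1.64) = 1.9 × 10⁻³ → stable
  163–177 m: −αΔT+βΔS = −(1.9 × 10⁻⁴)(+6.0)+(7 × 10⁻⁴)(-0.23) = -1.3 × 10⁻³ → UNSTABLE
  177–205 m: −αΔT+βΔS = −(1.9 × 10⁻⁴)(-5.4)+(7 × 10⁻⁴)(+0.03) = 1.0 × 10⁻³ → stable
The 163–177 m interval has Δρ < 0: lighter water underlies denser water.

163–177 m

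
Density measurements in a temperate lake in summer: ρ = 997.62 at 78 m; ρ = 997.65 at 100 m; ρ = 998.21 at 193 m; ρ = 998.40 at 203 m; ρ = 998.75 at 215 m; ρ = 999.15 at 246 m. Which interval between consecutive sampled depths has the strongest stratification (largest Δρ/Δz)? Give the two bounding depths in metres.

Compute the density gradient over each adjacent pair:
  78–100 m: Δρ/Δz = 0.03/22 = 1.4 × 10⁻³ kg m⁻⁴
  100–193 m: Δρ/Δz = 0.56/93 = 6.0 × 10⁻³ kg m⁻⁴
  193–203 m: Δρ/Δz = 0.19/10 = 0.019 kg m⁻⁴
  203–215 m: Δρ/Δz = 0.35/12 = 0.029 kg m⁻⁴
  215–246 m: Δρ/Δz = 0.40/31 = 0.013 kg m⁻⁴
The largest gradient is in the 203–215 m interval — the pycnocline.

203–215 m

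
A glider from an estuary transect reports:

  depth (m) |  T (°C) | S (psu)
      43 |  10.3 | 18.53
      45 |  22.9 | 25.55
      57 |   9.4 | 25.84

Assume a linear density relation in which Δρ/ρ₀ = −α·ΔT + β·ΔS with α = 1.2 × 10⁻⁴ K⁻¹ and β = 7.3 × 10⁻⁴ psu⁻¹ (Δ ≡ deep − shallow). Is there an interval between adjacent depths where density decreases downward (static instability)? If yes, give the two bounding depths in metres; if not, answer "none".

Evaluate Δρ/ρ₀ = −αΔT + βΔS across each adjacent pair:
  43–45 m: −αΔT+βΔS = −(1.2 × 10⁻⁴)(+12.6)+(7.3 × 10⁻⁴)(+7.02) = 3.6 × 10⁻³ → stable
  45–57 m: −αΔT+βΔS = −(1.2 × 10⁻⁴)(-13.5)+(7.3 × 10⁻⁴)(+0.29) = 1.8 × 10⁻³ → stable
Every interval has Δρ > 0: the column is stably stratified throughout.

none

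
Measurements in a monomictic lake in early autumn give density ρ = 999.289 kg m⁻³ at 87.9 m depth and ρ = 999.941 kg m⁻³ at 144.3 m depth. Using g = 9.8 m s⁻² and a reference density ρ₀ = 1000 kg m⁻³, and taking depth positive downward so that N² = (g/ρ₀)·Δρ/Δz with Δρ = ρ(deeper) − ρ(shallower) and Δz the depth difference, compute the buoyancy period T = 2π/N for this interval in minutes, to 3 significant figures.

Δρ = 999.941 − 999.289 = 0.652 kg m⁻³ over Δz = 144.3 − 87.9 = 56.4 m.
N² = (9.8/1000) × (0.652/56.4) = 1.1329 × 10⁻⁴ s⁻².
N = √(1.1329 × 10⁻⁴) = 0.010644 rad s⁻¹, so T = 2π/N = 590.30 s = 9.8383 min ≈ 9.84 min.

9.84 min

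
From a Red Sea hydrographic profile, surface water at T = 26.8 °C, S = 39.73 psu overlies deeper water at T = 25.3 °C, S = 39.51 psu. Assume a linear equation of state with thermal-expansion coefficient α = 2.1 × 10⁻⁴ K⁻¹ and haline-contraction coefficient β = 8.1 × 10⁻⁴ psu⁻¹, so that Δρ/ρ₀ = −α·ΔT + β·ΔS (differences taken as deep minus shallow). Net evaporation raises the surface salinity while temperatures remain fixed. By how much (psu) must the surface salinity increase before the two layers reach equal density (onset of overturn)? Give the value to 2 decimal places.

0.17 psu

Neutral buoyancy requires −α(T_deep − T_surf) + β(S_deep − S_surf′) = 0.
S_surf′ = S_deep − (α/β)·ΔT = 39.51 − (2.1 × 10⁻⁴/8.1 × 10⁻⁴)·(-1.5) = 39.8989 psu.
Increase required: 39.8989 − 39.73 = 0.1689 psu.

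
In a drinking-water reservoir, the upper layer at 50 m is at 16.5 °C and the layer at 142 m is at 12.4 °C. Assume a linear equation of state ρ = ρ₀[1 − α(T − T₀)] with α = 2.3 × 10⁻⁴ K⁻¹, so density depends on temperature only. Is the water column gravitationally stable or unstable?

ΔT = 12.4 − 16.5 = -4.1 K, so Δρ/ρ₀ = −αΔT = 9.43 × 10⁻⁴.
Δρ/ρ₀ > 0, so Δρ > 0: deeper water is denser → statically stable.

stable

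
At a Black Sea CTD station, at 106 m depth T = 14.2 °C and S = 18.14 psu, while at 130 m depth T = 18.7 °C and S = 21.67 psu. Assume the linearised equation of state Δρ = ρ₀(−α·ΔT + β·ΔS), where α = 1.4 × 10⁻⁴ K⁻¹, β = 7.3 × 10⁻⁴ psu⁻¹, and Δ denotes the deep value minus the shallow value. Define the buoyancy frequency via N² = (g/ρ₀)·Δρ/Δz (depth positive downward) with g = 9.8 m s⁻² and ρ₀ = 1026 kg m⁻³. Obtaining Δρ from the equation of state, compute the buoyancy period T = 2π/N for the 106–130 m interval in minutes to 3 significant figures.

ΔT = +4.5 K, ΔS = +3.53 psu (deep − shallow).
Δρ/ρ₀ = −αΔT + βΔS = -6.30 × 10⁻⁴ + 2.5769 × 10⁻³ = 1.9469 × 10⁻³, so Δρ ≈ 1.998 kg m⁻³.
N² = (g/ρ₀)·Δρ/Δz = g·(Δρ/ρ₀)/Δz = 9.8 × 1.9469 × 10⁻³ / 24 = 7.9498 × 10⁻⁴ s⁻².
N = √(7.9498 × 10⁻⁴) = 0.028195 rad s⁻¹ → T = 2π/N = 222.85 s = 3.7142 min ≈ 3.71 min.

3.71 min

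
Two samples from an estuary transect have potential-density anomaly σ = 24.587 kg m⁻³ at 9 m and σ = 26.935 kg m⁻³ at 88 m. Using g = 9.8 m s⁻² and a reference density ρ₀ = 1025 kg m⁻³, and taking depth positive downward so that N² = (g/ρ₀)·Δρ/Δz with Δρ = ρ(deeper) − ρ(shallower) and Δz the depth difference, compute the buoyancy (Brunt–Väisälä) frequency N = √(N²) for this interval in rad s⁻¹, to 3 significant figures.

0.0169 rad s⁻¹

Δρ = 1026.935 − 1024.587 = 2.348 kg m⁻³ over Δz = 88 − 9 = 79 m.
N² = (9.8/1025) × (2.348/79) = 2.8417 × 10⁻⁴ s⁻².
N = √(2.8417 × 10⁻⁴) = 0.016857 rad s⁻¹ ≈ 0.0169 rad s⁻¹.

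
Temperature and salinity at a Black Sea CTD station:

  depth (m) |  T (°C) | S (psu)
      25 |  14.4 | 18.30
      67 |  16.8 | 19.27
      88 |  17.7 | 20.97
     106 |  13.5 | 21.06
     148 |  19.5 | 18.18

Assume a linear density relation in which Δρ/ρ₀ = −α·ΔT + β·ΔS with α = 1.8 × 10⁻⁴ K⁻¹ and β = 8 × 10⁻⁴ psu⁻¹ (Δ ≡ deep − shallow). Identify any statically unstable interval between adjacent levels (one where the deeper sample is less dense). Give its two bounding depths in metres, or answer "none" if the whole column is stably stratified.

106–148 m

Evaluate Δρ/ρ₀ = −αΔT + βΔS across each adjacent pair:
  25–67 m: −αΔT+βΔS = −(1.8 × 10⁻⁴)(+2.4)+(8 × 10⁻⁴)(+0.97) = 3.4 × 10⁻⁴ → stable
  67–88 m: −αΔT+βΔS = −(1.8 × 10⁻⁴)(+0.9)+(8 × 10⁻⁴)(+1.70) = 1.2 × 10⁻³ → stable
  88–106 m: −αΔT+βΔS = −(1.8 × 10⁻⁴)(-4.2)+(8 × 10⁻⁴)(+0.09) = 8.3 × 10⁻⁴ → stable
  106–148 m: −αΔT+βΔS = −(1.8 × 10⁻⁴)(+6.0)+(8 × 10⁻⁴)(-2.88) = -3.4 × 10⁻³ → UNSTABLE
The 106–148 m interval has Δρ < 0: lighter water underlies denser water.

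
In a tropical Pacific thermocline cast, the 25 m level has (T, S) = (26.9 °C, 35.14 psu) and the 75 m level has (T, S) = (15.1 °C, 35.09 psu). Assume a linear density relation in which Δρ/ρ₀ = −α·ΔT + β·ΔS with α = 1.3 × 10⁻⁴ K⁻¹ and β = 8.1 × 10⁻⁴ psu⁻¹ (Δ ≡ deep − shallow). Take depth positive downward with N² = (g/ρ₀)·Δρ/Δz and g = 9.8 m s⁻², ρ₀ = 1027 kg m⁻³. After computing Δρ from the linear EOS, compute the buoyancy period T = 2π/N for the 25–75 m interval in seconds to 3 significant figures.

ΔT = -11.8 K, ΔS = -0.05 psu (deep − shallow).
Δρ/ρ₀ = −αΔT + βΔS = 1.534 × 10⁻³ − 4.05 × 10⁻⁵ = 1.4935 × 10⁻³, so Δρ ≈ 1.534 kg m⁻³.
N² = (g/ρ₀)·Δρ/Δz = g·(Δρ/ρ₀)/Δz = 9.8 × 1.4935 × 10⁻³ / 50 = 2.9273 × 10⁻⁴ s⁻².
N = √(2.9273 × 10⁻⁴) = 0.017109 rad s⁻¹ → T = 2π/N = 367.24 s ≈ 367 s.

367 s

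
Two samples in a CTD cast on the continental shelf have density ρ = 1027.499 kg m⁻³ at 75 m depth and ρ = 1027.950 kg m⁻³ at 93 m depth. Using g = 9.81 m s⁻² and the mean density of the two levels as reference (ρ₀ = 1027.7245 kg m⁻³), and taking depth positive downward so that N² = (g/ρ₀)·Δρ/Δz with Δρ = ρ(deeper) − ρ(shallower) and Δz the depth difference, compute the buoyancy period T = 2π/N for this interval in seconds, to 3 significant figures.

406 s

Δρ = 1027.950 − 1027.499 = 0.451 kg m⁻³ over Δz = 93 − 75 = 18 m.
N² = (9.81/1027.7245) × (0.451/18) = 2.3916 × 10⁻⁴ s⁻².
N = √(2.3916 × 10⁻⁴) = 0.015465 rad s⁻¹, so T = 2π/N = 406.28 s ≈ 406 s.
A positive N² confirms static stability across the interval.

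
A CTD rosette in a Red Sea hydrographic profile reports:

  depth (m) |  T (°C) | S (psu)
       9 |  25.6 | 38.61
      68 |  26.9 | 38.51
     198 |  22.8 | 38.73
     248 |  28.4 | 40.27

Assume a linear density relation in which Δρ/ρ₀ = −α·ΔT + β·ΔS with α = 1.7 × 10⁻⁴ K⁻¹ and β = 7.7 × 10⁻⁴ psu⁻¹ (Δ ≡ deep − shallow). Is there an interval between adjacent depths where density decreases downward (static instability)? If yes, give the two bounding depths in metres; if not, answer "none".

9–68 m

Evaluate Δρ/ρ₀ = −αΔT + βΔS across each adjacent pair:
  9–68 m: −αΔT+βΔS = −(1.7 × 10⁻⁴)(+1.3)+(7.7 × 10⁻⁴)(-0.10) = -3.0 × 10⁻⁴ → UNSTABLE
  68–198 m: −αΔT+βΔS = −(1.7 × 10⁻⁴)(-4.1)+(7.7 × 10⁻⁴)(+0.22) = 8.7 × 10⁻⁴ → stable
  198–248 m: −αΔT+βΔS = −(1.7 × 10⁻⁴)(+5.6)+(7.7 × 10⁻⁴)(+1.54) = 2.3 × 10⁻⁴ → stable
The 9–68 m interval has Δρ < 0: lighter water underlies denser water.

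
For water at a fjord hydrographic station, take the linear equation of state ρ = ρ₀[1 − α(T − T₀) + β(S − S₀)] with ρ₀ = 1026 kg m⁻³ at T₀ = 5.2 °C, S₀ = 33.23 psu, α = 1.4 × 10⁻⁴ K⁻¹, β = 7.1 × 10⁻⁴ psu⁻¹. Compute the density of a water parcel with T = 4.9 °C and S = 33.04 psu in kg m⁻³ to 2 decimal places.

1025.90 kg m⁻³

T − T₀ = -0.3 K, S − S₀ = -0.19 psu.
Bracket = 1 − α·(-0.3) + β·(-0.19) = 1 + (-9.29 × 10⁻⁵) = 0.9999071.
ρ = 1026 × 0.9999071 = 1025.90 kg m⁻³.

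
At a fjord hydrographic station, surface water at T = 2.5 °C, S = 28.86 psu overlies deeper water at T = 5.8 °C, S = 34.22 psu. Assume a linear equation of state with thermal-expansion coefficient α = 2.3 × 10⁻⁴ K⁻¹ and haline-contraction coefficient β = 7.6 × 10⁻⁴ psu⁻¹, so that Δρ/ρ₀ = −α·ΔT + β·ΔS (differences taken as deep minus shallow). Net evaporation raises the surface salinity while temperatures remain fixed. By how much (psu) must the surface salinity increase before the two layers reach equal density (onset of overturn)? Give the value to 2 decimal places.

Neutral buoyancy requires −α(T_deep − T_surf) + β(S_deep − S_surf′) = 0.
S_surf′ = S_deep − (α/β)·ΔT = 34.22 − (2.3 × 10⁻⁴/7.6 × 10⁻⁴)·(+3.3) = 33.2213 psu.
Increase required: 33.2213 − 28.86 = 4.3613 psu.

4.36 psu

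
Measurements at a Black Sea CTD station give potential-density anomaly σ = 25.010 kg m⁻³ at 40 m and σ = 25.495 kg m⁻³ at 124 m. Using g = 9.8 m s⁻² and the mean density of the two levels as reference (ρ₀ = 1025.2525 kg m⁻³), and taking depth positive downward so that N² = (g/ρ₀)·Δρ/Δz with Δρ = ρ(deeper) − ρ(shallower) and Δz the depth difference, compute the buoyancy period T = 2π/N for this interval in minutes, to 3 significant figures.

Δρ = 1025.495 − 1025.010 = 0.485 kg m⁻³ over Δz = 124 − 40 = 84 m.
N² = (9.8/1025.2525) × (0.485/84) = 5.5190 × 10⁻⁵ s⁻².
N = √(5.5190 × 10⁻⁵) = 7.4290 × 10⁻³ rad s⁻¹, so T = 2π/N = 845.76 s = 14.096 min ≈ 14.1 min.

14.1 min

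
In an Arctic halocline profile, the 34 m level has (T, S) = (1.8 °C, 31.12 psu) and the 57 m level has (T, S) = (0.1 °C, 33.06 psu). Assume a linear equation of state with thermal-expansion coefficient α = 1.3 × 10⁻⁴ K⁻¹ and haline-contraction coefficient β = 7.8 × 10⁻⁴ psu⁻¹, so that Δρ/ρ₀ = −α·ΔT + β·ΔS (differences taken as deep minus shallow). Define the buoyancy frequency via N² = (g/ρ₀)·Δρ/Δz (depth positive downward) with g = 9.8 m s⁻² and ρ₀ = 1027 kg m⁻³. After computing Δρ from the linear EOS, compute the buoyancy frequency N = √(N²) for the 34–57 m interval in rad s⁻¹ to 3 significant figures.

ΔT = -1.7 K, ΔS = +1.94 psu (deep − shallow).
Δρ/ρ₀ = −αΔT + βΔS = 2.21 × 10⁻⁴ + 1.5132 × 10⁻³ = 1.7342 × 10⁻³, so Δρ ≈ 1.781 kg m⁻³.
N² = (g/ρ₀)·Δρ/Δz = g·(Δρ/ρ₀)/Δz = 9.8 × 1.7342 × 10⁻³ / 23 = 7.3892 × 10⁻⁴ s⁻².
N = √(7.3892 × 10⁻⁴) = 0.027183 rad s⁻¹ ≈ 0.0272 rad s⁻¹.

0.0272 rad s⁻¹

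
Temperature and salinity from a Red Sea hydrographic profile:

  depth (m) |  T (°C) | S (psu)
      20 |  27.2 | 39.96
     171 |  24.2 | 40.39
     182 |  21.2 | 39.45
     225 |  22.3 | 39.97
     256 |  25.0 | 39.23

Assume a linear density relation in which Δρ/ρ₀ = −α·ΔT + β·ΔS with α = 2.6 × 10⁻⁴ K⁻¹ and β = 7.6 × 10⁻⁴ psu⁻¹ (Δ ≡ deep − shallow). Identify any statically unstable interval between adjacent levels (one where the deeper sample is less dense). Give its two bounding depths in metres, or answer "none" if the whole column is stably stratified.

225–256 m

Evaluate Δρ/ρ₀ = −αΔT + βΔS across each adjacent pair:
  20–171 m: −αΔT+βΔS = −(2.6 × 10⁻⁴)(-3.0)+(7.6 × 10⁻⁴)(+0.43) = 1.1 × 10⁻³ → stable
  171–182 m: −αΔT+βΔS = −(2.6 × 10⁻⁴)(-3.0)+(7.6 × 10⁻⁴)(-0.94) = 6.6 × 10⁻⁵ → stable
  182–225 m: −αΔT+βΔS = −(2.6 × 10⁻⁴)(+1.1)+(7.6 × 10⁻⁴)(+0.52) = 1.1 × 10⁻⁴ → stable
  225–256 m: −αΔT+βΔS = −(2.6 × 10⁻⁴)(+2.7)+(7.6 × 10⁻⁴)(-0.74) = -1.3 × 10⁻³ → UNSTABLE
The 225–256 m interval has Δρ < 0: lighter water underlies denser water.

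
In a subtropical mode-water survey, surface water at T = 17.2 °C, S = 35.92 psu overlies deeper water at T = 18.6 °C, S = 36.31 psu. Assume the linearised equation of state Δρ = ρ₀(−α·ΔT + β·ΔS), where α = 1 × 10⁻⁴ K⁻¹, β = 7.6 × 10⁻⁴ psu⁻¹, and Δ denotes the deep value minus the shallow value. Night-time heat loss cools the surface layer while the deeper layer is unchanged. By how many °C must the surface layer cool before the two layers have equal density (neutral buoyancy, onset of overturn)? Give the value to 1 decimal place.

Neutral buoyancy requires Δρ = 0, i.e. −α(T_deep − T_surf′) + β(S_deep − S_surf) = 0.
T_surf′ = T_deep − (β/α)·ΔS = 18.6 − (7.6 × 10⁻⁴/1 × 10⁻⁴)·(+0.39) = 15.636 °C.
Cooling required: 17.2 − (15.636) = 1.564 °C.

1.6 °C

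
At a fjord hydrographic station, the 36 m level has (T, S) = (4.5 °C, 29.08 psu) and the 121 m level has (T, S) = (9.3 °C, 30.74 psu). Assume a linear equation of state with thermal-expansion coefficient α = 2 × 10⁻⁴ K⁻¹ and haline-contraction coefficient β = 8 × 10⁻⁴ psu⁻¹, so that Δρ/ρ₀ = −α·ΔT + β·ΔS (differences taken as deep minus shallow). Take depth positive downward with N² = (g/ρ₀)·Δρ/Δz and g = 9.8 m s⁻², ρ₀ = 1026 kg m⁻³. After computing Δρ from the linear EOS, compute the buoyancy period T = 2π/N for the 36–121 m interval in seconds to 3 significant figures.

965 s

ΔT = +4.8 K, ΔS = +1.66 psu (deep − shallow).
Δρ/ρ₀ = −αΔT + βΔS = -9.60 × 10⁻⁴ + 1.328 × 10⁻³ = 3.68 × 10⁻⁴, so Δρ ≈ 0.3776 kg m⁻³.
N² = (g/ρ₀)·Δρ/Δz = g·(Δρ/ρ₀)/Δz = 9.8 × 3.68 × 10⁻⁴ / 85 = 4.2428 × 10⁻⁵ s⁻².
N = √(4.2428 × 10⁻⁵) = 6.5137 × 10⁻³ rad s⁻¹ → T = 2π/N = 964.61 s ≈ 965 s.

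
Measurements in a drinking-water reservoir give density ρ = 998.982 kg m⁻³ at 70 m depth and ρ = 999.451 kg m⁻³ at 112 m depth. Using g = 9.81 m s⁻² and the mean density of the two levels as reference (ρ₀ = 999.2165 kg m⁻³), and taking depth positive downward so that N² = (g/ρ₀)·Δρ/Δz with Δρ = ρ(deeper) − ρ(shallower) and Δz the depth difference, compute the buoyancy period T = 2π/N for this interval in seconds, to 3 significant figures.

Δρ = 999.451 − 998.982 = 0.469 kg m⁻³ over Δz = 112 − 70 = 42 m.
N² = (9.81/999.2165) × (0.469/42) = 1.0963 × 10⁻⁴ s⁻².
N = √(1.0963 × 10⁻⁴) = 0.010470 rad s⁻¹, so T = 2π/N = 600.11 s ≈ 600 s.

600 s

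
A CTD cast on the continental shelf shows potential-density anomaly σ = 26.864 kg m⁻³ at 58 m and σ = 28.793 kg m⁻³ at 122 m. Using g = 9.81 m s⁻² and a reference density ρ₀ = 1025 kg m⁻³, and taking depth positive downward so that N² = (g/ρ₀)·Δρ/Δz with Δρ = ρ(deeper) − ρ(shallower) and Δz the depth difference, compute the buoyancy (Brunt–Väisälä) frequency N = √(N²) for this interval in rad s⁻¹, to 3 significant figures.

Δρ = 1028.793 − 1026.864 = 1.929 kg m⁻³ over Δz = 122 − 58 = 64 m.
N² = (9.81/1025) × (1.929/64) = 2.8847 × 10⁻⁴ s⁻².
N = √(2.8847 × 10⁻⁴) = 0.016984 rad s⁻¹ ≈ 0.0170 rad s⁻¹.
N² > 0, so the interval is statically stable.

0.0170 rad s⁻¹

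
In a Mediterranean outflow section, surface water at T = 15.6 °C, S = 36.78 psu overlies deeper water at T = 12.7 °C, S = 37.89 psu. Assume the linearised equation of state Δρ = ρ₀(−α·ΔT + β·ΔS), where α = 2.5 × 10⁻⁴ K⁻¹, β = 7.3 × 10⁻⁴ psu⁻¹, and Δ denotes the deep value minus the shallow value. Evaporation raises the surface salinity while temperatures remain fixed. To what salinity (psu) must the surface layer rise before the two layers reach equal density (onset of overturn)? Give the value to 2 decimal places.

38.88 psu

Neutral buoyancy requires −α(T_deep − T_surf) + β(S_deep − S_surf′) = 0.
S_surf′ = S_deep − (α/β)·ΔT = 37.89 − (2.5 × 10⁻⁴/7.3 × 10⁻⁴)·(-2.9) = 38.8832 psu.
Increase required: 38.8832 − 36.78 = 2.1032 psu.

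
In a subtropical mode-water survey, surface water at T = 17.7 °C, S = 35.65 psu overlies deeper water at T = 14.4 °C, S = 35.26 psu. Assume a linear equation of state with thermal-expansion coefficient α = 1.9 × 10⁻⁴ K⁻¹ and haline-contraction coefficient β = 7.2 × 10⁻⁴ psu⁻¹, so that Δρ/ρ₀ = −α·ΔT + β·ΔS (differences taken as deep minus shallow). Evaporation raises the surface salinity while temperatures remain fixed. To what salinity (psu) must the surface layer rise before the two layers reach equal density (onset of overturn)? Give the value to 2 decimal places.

Neutral buoyancy requires −α(T_deep − T_surf) + β(S_deep − S_surf′) = 0.
S_surf′ = S_deep − (α/β)·ΔT = 35.26 − (1.9 × 10⁻⁴/7.2 × 10⁻⁴)·(-3.3) = 36.1308 psu.
Increase required: 36.1308 − 35.65 = 0.4808 psu.

36.13 psu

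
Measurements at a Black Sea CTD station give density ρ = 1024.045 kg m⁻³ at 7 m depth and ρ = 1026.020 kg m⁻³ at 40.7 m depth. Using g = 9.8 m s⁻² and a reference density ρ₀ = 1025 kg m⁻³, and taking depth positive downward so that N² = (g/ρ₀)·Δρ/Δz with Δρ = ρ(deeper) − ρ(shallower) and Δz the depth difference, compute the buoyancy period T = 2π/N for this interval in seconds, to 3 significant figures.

Δρ = 1026.020 − 1024.045 = 1.975 kg m⁻³ over Δz = 40.7 − 7 = 33.7 m.
N² = (9.8/1025) × (1.975/33.7) = 5.6032 × 10⁻⁴ s⁻².
N = √(5.6032 × 10⁻⁴) = 0.023671 rad s⁻¹, so T = 2π/N = 265.44 s ≈ 265 s.

265 s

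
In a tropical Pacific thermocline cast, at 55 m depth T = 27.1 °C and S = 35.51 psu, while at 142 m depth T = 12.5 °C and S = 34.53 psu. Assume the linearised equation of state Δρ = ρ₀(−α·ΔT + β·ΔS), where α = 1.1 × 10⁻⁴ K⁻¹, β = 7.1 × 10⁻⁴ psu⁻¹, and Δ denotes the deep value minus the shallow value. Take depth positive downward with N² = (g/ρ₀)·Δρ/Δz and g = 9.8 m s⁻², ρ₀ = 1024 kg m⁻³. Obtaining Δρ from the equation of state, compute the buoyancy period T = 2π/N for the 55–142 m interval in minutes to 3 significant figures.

ΔT = -14.6 K, ΔS = -0.98 psu (deep − shallow).
Δρ/ρ₀ = −αΔT + βΔS = 1.606 × 10⁻³ − 6.958 × 10⁻⁴ = 9.102 × 10⁻⁴, so Δρ ≈ 0.9320 kg m⁻³.
N² = (g/ρ₀)·Δρ/Δz = g·(Δρ/ρ₀)/Δz = 9.8 × 9.102 × 10⁻⁴ / 87 = 1.0253 × 10⁻⁴ s⁻².
N = √(1.0253 × 10⁻⁴) = 0.010126 rad s⁻¹ → T = 2π/N = 620.50 s = 10.342 min ≈ 10.3 min.

10.3 min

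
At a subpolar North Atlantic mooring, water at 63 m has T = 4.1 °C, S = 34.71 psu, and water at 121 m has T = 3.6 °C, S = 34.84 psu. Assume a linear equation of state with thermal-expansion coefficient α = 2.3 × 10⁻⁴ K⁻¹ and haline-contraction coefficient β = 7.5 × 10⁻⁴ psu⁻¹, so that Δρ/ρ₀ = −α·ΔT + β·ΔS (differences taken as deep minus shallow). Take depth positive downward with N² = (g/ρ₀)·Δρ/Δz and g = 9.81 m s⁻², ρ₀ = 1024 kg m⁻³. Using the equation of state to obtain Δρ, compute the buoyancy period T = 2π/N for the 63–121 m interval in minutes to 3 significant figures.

17.5 min

ΔT = -0.5 K, ΔS = +0.13 psu (deep − shallow).
Δρ/ρ₀ = −αΔT + βΔS = 1.15 × 10⁻⁴ + 9.75 × 10⁻⁵ = 2.125 × 10⁻⁴, so Δρ ≈ 0.2176 kg m⁻³.
N² = (g/ρ₀)·Δρ/Δz = g·(Δρ/ρ₀)/Δz = 9.81 × 2.125 × 10⁻⁴ / 58 = 3.5942 × 10⁻⁵ s⁻².
N = √(3.5942 × 10⁻⁵) = 5.9952 × 10⁻³ rad s⁻¹ → T = 2π/N = 1.0480 × 10³ s = 17.467 min ≈ 17.5 min.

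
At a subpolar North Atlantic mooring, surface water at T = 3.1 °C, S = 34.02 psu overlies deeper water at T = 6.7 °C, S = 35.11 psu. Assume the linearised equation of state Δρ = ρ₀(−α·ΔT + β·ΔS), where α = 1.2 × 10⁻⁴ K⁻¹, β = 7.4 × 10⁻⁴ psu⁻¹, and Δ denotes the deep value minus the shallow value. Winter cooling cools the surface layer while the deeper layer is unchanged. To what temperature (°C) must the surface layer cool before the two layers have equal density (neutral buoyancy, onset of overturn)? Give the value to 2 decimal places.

-0.02 °C

Neutral buoyancy requires Δρ = 0, i.e. −α(T_deep − T_surf′) + β(S_deep − S_surf) = 0.
T_surf′ = T_deep − (β/α)·ΔS = 6.7 − (7.4 × 10⁻⁴/1.2 × 10⁻⁴)·(+1.09) = -0.0217 °C.
Cooling required: 3.1 − (-0.0217) = 3.1217 °C.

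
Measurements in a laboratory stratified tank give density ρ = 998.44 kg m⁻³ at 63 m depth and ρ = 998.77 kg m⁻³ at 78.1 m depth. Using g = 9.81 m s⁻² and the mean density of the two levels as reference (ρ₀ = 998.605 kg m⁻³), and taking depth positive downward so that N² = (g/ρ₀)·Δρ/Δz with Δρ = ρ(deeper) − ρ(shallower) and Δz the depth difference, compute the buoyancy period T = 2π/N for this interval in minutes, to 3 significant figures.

Δρ = 998.77 − 998.44 = 0.33 kg m⁻³ over Δz = 78.1 − 63 = 15.1 m.
N² = (9.81/998.605) × (0.33/15.1) = 2.1469 × 10⁻⁴ s⁻².
N = √(2.1469 × 10⁻⁴) = 0.014652 rad s⁻¹, so T = 2π/N = 428.83 s = 7.1472 min ≈ 7.15 min.
A positive N² confirms static stability across the interval.

7.15 min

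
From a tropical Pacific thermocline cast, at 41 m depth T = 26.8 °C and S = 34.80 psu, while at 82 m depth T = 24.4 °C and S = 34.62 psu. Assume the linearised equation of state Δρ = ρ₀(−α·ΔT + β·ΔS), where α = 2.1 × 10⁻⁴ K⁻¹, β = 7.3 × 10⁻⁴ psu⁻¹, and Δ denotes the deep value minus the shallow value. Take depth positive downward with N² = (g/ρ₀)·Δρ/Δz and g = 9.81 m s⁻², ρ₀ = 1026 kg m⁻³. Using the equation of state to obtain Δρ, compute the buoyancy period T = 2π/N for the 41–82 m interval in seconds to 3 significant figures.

665 s

ΔT = -2.4 K, ΔS = -0.18 psu (deep − shallow).
Δρ/ρ₀ = −αΔT + βΔS = 5.04 × 10⁻⁴ − 1.314 × 10⁻⁴ = 3.726 × 10⁻⁴, so Δρ ≈ 0.3823 kg m⁻³.
N² = (g/ρ₀)·Δρ/Δz = g·(Δρ/ρ₀)/Δz = 9.81 × 3.726 × 10⁻⁴ / 41 = 8.9151 × 10⁻⁵ s⁻².
N = √(8.9151 × 10⁻⁵) = 9.4420 × 10⁻³ rad s⁻¹ → T = 2π/N = 665.45 s ≈ 665 s.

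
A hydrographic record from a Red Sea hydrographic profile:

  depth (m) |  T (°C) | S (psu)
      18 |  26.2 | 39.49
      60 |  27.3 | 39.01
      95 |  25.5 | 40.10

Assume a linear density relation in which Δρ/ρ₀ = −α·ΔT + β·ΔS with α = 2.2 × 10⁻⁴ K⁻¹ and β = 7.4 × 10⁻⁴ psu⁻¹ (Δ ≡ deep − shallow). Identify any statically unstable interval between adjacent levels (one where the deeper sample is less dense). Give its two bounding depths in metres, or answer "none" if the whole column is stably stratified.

18–60 m

Evaluate Δρ/ρ₀ = −αΔT + βΔS across each adjacent pair:
  18–60 m: −αΔT+βΔS = −(2.2 × 10⁻⁴)(+1.1)+(7.4 × 10⁻⁴)(-0.48) = -6.0 × 10⁻⁴ → UNSTABLE
  60–95 m: −αΔT+βΔS = −(2.2 × 10⁻⁴)(-1.8)+(7.4 × 10⁻⁴)(+1.09) = 1.2 × 10⁻³ → stable
The 18–60 m interval has Δρ < 0: lighter water underlies denser water.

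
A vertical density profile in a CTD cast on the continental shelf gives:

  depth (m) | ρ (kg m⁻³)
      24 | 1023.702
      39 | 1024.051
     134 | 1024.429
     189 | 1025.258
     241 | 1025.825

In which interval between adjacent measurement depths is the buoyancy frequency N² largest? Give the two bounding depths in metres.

24–39 m

Compute the density gradient over each adjacent pair:
  24–39 m: Δρ/Δz = 0.349/15 = 0.023 kg m⁻⁴
  39–134 m: Δρ/Δz = 0.378/95 = 4.0 × 10⁻³ kg m⁻⁴
  134–189 m: Δρ/Δz = 0.829/55 = 0.015 kg m⁻⁴
  189–241 m: Δρ/Δz = 0.567/52 = 0.011 kg m⁻⁴
The largest gradient is in the 24–39 m interval — the pycnocline.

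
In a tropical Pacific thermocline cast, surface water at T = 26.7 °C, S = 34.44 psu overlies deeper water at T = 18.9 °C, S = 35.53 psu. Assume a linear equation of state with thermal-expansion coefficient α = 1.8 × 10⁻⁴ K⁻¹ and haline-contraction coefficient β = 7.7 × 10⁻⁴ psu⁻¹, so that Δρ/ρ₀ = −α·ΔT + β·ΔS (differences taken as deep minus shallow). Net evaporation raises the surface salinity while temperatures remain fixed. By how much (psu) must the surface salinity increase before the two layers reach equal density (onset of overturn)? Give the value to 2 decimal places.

2.91 psu

Neutral buoyancy requires −α(T_deep − T_surf) + β(S_deep − S_surf′) = 0.
S_surf′ = S_deep − (α/β)·ΔT = 35.53 − (1.8 × 10⁻⁴/7.7 × 10⁻⁴)·(-7.8) = 37.3534 psu.
Increase required: 37.3534 − 34.44 = 2.9134 psu.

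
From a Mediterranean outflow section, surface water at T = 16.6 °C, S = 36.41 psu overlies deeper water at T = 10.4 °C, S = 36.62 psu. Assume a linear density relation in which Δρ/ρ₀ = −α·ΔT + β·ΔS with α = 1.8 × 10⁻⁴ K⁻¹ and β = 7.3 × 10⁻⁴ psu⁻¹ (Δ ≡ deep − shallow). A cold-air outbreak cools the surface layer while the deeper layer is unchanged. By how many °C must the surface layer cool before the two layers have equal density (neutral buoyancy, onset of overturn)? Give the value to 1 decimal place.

Neutral buoyancy requires Δρ = 0, i.e. −α(T_deep − T_surf′) + β(S_deep − S_surf) = 0.
T_surf′ = T_deep − (β/α)·ΔS = 10.4 − (7.3 × 10⁻⁴/1.8 × 10⁻⁴)·(+0.21) = 9.548 °C.
Cooling required: 16.6 − (9.548) = 7.052 °C.

7.1 °C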